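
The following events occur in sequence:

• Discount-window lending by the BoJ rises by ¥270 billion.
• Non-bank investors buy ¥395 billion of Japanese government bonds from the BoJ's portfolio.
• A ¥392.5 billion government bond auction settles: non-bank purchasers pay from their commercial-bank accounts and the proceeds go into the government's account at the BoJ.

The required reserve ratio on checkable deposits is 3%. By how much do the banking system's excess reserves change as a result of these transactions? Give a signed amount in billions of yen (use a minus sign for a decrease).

Discount-window loan ¥270 billion: reserves +¥270B, deposits 0.
Asset sale (to non-banks) ¥395 billion: reserves −¥395B, deposits −¥395B.
Government account inflow ¥392.5 billion: reserves −¥392.5B, deposits −¥392.5B.
Totals: Δreserves = −¥517.5B, Δdeposits = −¥787.5B.
Δrequired reserves = 3% × −¥787.5B = −¥23.625B.
Δexcess reserves = Δreserves − Δrequired = −¥517.5B − (−¥23.625B) = -¥493.875 billion.

-¥493.875 billion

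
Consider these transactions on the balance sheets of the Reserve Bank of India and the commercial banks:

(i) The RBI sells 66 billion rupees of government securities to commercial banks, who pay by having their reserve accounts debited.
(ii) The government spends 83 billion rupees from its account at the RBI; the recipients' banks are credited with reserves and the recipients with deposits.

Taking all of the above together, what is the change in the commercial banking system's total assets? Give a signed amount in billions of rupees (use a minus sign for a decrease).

+83 billion

OMO sale (to banks) 66 billion rupees: just an asset swap on bank balance sheets → 0.
Government spending 83 billion rupees: bank balance sheets expand → +83B.
Net: 0 + 83 = +83 billion.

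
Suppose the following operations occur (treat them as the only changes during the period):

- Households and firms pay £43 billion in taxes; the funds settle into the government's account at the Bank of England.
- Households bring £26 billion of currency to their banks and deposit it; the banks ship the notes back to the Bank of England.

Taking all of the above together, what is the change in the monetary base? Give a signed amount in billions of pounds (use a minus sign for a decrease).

-£43 billion

Government account inflow £43 billion: reserves shift to a non-base liability → −£43B.
Currency deposit £26 billion: just a shift between currency and reserves — both are base money → 0.
Net: −43 + 0 = -£43 billion.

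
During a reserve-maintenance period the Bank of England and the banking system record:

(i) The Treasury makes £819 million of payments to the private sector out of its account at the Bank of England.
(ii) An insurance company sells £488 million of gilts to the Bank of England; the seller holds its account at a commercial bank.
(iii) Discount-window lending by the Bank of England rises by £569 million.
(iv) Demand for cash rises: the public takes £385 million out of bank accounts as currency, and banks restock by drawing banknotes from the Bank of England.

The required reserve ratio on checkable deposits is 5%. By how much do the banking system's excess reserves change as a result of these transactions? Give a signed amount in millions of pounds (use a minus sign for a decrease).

+£1444.9 million

Government spending £819 million: reserves +£819M, deposits +£819M.
Asset purchase (from non-banks) £488 million: reserves +£488M, deposits +£488M.
Discount-window loan £569 million: reserves +£569M, deposits 0.
Currency withdrawal £385 million: reserves −£385M, deposits −£385M.
Totals: Δreserves = +£1491M, Δdeposits = +£922M.
Δrequired reserves = 5% × +£922M = +£46.1M.
Δexcess reserves = Δreserves − Δrequired = +£1491M − (+£46.1M) = +£1444.9 million.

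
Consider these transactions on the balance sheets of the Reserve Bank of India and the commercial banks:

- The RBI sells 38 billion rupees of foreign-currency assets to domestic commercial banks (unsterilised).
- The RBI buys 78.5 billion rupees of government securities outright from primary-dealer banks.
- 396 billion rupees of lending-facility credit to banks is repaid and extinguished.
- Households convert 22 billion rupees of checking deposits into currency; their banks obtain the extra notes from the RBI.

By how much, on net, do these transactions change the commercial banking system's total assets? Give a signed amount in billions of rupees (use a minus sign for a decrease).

-418 billion

FX sale 38 billion rupees: just an asset swap on bank balance sheets → 0.
OMO purchase (from banks) 78.5 billion rupees: just an asset swap on bank balance sheets → 0.
Discount-window repayment 396 billion rupees: bank balance sheets shrink → −396B.
Currency withdrawal 22 billion rupees: bank balance sheets shrink → −22B.
Net: 0 + 0 − 396 − 22 = -418 billion.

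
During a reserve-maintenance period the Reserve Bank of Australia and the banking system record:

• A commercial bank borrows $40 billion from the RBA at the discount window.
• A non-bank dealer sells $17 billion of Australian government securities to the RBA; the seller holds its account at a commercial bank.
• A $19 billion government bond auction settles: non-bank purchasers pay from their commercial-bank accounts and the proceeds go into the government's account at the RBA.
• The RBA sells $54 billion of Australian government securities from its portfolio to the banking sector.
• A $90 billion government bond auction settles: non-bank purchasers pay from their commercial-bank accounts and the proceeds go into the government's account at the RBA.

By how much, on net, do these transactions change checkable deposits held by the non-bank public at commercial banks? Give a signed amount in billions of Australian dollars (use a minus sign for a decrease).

RBA balance sheet:
  Assets:      Securities −$37B, Loans to banks +$40B
  Liabilities: Bank reserves −$106B, Government deposits +$109B
Commercial banking system:
  Assets:      Reserves at CB −$106B, Securities +$54B
  Liabilities: Checkable deposits −$92B, Borrowings from CB +$40B
So the change in checkable deposits held by the non-bank public at commercial banks is -$92 billion.

-$92 billion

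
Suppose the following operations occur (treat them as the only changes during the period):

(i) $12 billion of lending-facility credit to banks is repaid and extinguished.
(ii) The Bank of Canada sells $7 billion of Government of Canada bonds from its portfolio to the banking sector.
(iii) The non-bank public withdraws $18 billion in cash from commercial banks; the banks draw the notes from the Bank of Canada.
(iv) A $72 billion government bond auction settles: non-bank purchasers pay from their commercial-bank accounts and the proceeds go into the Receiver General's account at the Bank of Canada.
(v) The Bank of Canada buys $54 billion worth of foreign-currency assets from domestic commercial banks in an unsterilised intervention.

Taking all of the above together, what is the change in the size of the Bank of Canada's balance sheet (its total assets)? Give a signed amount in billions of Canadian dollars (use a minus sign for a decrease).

Bank of Canada balance sheet:
  Assets:      Securities −$7B, Loans to banks −$12B, Foreign assets +$54B
  Liabilities: Bank reserves −$55B, Currency in circulation +$18B, Government deposits +$72B
Commercial banking system:
  Assets:      Reserves at CB −$55B, Securities +$7B, Foreign assets −$54B
  Liabilities: Checkable deposits −$90B, Borrowings from CB −$12B
Change in total Bank of Canada assets = +$35 billion.

+$35 billion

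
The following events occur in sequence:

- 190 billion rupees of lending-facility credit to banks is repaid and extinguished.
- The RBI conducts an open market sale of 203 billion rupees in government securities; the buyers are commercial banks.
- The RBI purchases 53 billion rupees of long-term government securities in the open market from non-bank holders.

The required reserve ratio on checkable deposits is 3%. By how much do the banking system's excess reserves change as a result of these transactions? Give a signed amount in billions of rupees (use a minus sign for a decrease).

-341.59 billion

Discount-window repayment 190 billion rupees: reserves −190B, deposits 0.
OMO sale (to banks) 203 billion rupees: reserves −203B, deposits 0.
Asset purchase (from non-banks) 53 billion rupees: reserves +53B, deposits +53B.
Totals: Δreserves = −340B, Δdeposits = +53B.
Δrequired reserves = 3% × +53B = +1.59B.
Δexcess reserves = Δreserves − Δrequired = −340B − (+1.59B) = -341.59 billion.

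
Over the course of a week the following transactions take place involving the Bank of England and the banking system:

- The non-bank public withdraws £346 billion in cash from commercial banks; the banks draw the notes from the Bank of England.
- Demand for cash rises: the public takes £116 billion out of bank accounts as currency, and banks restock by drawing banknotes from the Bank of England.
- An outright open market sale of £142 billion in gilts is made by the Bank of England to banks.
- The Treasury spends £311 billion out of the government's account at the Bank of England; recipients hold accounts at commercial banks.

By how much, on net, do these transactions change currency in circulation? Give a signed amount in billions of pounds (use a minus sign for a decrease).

+£462 billion

Bank of England balance sheet:
  Assets:      Securities −£142B
  Liabilities: Bank reserves −£293B, Currency in circulation +£462B, Government deposits −£311B
So the change in currency in circulation is +£462 billion.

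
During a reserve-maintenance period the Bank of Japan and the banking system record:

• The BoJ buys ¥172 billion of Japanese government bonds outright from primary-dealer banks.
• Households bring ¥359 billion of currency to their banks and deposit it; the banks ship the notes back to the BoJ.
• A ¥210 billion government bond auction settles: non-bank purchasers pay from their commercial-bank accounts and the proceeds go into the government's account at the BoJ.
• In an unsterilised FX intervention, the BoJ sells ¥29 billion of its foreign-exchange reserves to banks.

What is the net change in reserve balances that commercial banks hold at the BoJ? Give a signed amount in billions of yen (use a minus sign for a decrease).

+¥292 billion

OMO purchase (from banks) ¥172 billion: the BoJ pays by crediting reserve accounts → +¥172B.
Currency deposit ¥359 billion: returned notes are swapped for reserve credit → +¥359B.
Government account inflow ¥210 billion: funds move from bank reserves into the government account → −¥210B.
FX sale ¥29 billion: the buying banks pay out of their reserve balances → −¥29B.
Net: 172 + 359 − 210 − 29 = +¥292 billion.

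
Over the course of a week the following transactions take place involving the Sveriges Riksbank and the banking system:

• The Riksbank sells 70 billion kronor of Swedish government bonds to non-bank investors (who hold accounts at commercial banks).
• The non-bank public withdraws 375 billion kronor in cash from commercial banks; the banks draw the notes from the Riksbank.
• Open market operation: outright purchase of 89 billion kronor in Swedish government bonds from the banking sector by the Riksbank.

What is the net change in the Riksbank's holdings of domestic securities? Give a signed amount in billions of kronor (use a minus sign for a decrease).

+19 billion

Asset sale (to non-banks) 70 billion kronor: securities removed from the Riksbank's portfolio → −70B.
Currency withdrawal 375 billion kronor: the Riksbank's securities portfolio is untouched → 0.
OMO purchase (from banks) 89 billion kronor: securities added to the Riksbank's portfolio → +89B.
Net: −70 + 0 + 89 = +19 billion.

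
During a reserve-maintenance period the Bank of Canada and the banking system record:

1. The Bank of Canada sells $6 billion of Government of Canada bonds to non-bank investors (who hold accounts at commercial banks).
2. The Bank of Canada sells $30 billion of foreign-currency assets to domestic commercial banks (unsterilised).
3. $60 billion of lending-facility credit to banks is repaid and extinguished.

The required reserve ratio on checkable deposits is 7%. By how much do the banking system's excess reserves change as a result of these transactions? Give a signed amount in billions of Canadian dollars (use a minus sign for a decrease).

-$95.58 billion

Asset sale (to non-banks) $6 billion: reserves −$6B, deposits −$6B.
FX sale $30 billion: reserves −$30B, deposits 0.
Discount-window repayment $60 billion: reserves −$60B, deposits 0.
Totals: Δreserves = −$96B, Δdeposits = −$6B.
Δrequired reserves = 7% × −$6B = −$0.42B.
Δexcess reserves = Δreserves − Δrequired = −$96B − (−$0.42B) = -$95.58 billion.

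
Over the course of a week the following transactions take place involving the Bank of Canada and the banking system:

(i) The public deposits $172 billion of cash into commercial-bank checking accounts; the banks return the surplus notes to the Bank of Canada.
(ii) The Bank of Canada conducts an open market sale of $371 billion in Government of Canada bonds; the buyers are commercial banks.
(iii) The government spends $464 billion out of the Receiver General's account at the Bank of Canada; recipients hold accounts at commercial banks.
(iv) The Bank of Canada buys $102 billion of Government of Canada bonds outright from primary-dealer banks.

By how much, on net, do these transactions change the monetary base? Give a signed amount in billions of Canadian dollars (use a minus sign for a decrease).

+$195 billion

Bank of Canada balance sheet:
  Assets:      Securities −$269B
  Liabilities: Bank reserves +$367B, Currency in circulation −$172B, Government deposits −$464B
Monetary base = currency + reserves: −$172B + (+$367B) = +$195 billion.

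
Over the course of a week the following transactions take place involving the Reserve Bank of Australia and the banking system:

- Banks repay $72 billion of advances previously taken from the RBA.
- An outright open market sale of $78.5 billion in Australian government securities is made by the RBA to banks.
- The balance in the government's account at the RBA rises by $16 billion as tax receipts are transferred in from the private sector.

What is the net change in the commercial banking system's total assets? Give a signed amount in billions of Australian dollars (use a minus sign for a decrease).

-$88 billion

Discount-window repayment $72 billion: bank balance sheets shrink → −$72B.
OMO sale (to banks) $78.5 billion: just an asset swap on bank balance sheets → 0.
Government account inflow $16 billion: bank balance sheets shrink → −$16B.
Net: −72 + 0 − 16 = -$88 billion.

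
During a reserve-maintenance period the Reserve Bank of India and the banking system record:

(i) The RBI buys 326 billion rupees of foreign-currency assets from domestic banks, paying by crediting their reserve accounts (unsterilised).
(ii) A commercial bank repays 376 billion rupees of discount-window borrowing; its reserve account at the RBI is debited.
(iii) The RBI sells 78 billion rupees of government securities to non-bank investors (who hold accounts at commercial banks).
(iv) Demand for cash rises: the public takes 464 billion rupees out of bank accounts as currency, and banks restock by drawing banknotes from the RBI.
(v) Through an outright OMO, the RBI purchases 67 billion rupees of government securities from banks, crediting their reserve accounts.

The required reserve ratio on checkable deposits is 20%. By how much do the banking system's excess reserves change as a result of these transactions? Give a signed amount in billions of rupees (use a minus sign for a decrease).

FX purchase 326 billion rupees: reserves +326B, deposits 0.
Discount-window repayment 376 billion rupees: reserves −376B, deposits 0.
Asset sale (to non-banks) 78 billion rupees: reserves −78B, deposits −78B.
Currency withdrawal 464 billion rupees: reserves −464B, deposits −464B.
OMO purchase (from banks) 67 billion rupees: reserves +67B, deposits 0.
Totals: Δreserves = −525B, Δdeposits = −542B.
Δrequired reserves = 20% × −542B = −108.4B.
Δexcess reserves = Δreserves − Δrequired = −525B − (−108.4B) = -416.6 billion.

-416.6 billion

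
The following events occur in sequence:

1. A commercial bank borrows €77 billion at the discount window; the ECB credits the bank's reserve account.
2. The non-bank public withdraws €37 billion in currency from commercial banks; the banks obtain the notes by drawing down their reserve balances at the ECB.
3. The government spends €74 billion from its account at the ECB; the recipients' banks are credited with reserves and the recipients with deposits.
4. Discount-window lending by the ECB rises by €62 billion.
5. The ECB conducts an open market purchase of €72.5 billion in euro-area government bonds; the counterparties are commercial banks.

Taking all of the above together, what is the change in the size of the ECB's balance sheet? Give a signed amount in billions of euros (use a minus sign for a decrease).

ECB balance sheet:
  Assets:      Securities +€72.5B, Loans to banks +€139B
  Liabilities: Bank reserves +€248.5B, Currency in circulation +€37B, Government deposits −€74B
Change in total ECB assets = +€211.5 billion.

+€211.5 billion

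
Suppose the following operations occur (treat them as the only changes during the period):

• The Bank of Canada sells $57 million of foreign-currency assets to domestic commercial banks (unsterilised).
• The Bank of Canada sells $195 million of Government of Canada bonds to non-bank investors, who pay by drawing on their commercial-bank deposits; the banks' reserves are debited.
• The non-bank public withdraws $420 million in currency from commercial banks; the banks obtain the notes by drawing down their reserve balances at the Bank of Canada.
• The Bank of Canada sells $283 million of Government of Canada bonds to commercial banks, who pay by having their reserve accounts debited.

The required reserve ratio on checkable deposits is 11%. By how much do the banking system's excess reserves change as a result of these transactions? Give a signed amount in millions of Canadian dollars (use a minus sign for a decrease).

-$887.35 million

FX sale $57 million: reserves −$57M, deposits 0.
Asset sale (to non-banks) $195 million: reserves −$195M, deposits −$195M.
Currency withdrawal $420 million: reserves −$420M, deposits −$420M.
OMO sale (to banks) $283 million: reserves −$283M, deposits 0.
Totals: Δreserves = −$955M, Δdeposits = −$615M.
Δrequired reserves = 11% × −$615M = −$67.65M.
Δexcess reserves = Δreserves − Δrequired = −$955M − (−$67.65M) = -$887.35 million.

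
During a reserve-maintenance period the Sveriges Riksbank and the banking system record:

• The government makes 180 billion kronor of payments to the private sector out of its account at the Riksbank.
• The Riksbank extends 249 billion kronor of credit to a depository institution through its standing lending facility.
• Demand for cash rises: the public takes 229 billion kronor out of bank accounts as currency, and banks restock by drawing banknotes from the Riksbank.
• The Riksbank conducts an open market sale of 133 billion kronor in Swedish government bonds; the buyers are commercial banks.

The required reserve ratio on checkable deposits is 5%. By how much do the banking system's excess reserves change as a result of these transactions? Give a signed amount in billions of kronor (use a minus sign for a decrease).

Government spending 180 billion kronor: reserves +180B, deposits +180B.
Discount-window loan 249 billion kronor: reserves +249B, deposits 0.
Currency withdrawal 229 billion kronor: reserves −229B, deposits −229B.
OMO sale (to banks) 133 billion kronor: reserves −133B, deposits 0.
Totals: Δreserves = +67B, Δdeposits = −49B.
Δrequired reserves = 5% × −49B = −2.45B.
Δexcess reserves = Δreserves − Δrequired = +67B − (−2.45B) = +69.45 billion.

+69.45 billion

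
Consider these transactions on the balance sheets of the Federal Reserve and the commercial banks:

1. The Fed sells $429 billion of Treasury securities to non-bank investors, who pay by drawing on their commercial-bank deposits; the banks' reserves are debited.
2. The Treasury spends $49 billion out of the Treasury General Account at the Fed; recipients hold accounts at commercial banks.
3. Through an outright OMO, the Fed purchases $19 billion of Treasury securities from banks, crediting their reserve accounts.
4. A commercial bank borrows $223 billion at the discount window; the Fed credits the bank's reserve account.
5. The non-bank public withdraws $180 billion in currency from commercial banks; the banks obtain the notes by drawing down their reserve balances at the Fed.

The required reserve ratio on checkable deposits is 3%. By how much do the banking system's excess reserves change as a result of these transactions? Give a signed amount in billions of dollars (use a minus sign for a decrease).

-$301.2 billion

Asset sale (to non-banks) $429 billion: reserves −$429B, deposits −$429B.
Government spending $49 billion: reserves +$49B, deposits +$49B.
OMO purchase (from banks) $19 billion: reserves +$19B, deposits 0.
Discount-window loan $223 billion: reserves +$223B, deposits 0.
Currency withdrawal $180 billion: reserves −$180B, deposits −$180B.
Totals: Δreserves = −$318B, Δdeposits = −$560B.
Δrequired reserves = 3% × −$560B = −$16.8B.
Δexcess reserves = Δreserves − Δrequired = −$318B − (−$16.8B) = -$301.2 billion.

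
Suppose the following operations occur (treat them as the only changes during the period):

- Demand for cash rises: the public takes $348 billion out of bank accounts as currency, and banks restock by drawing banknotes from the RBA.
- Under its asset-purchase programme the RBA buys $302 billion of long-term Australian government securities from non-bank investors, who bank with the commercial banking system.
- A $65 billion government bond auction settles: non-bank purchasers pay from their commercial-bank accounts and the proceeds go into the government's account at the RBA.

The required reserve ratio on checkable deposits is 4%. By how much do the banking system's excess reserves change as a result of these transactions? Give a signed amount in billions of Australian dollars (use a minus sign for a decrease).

-$106.56 billion

Currency withdrawal $348 billion: reserves −$348B, deposits −$348B.
Asset purchase (from non-banks) $302 billion: reserves +$302B, deposits +$302B.
Government account inflow $65 billion: reserves −$65B, deposits −$65B.
Totals: Δreserves = −$111B, Δdeposits = −$111B.
Δrequired reserves = 4% × −$111B = −$4.44B.
Δexcess reserves = Δreserves − Δrequired = −$111B − (−$4.44B) = -$106.56 billion.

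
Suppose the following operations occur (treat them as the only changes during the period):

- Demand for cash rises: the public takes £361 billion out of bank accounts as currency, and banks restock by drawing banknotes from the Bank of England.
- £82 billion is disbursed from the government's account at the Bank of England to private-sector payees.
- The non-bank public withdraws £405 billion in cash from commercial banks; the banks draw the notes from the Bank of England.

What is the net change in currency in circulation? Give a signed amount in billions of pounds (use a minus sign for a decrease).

Currency withdrawal £361 billion: notes leave the central bank → +£361B.
Government spending £82 billion: no currency enters or leaves circulation → 0.
Currency withdrawal £405 billion: notes leave the central bank → +£405B.
Net: 361 + 0 + 405 = +£766 billion.

+£766 billion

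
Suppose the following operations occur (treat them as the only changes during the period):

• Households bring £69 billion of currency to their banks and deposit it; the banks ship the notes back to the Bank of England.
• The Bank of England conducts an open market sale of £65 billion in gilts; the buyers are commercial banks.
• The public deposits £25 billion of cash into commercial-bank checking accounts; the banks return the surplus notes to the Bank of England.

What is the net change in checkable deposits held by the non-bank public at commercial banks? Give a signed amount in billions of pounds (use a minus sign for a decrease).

+£94 billion

Currency deposit £69 billion: non-bank counterparties' bank balances rise → +£69B.
OMO sale (to banks) £65 billion: the counterparty is a bank, so public deposits are unchanged → 0.
Currency deposit £25 billion: non-bank counterparties' bank balances rise → +£25B.
Net: 69 + 0 + 25 = +£94 billion.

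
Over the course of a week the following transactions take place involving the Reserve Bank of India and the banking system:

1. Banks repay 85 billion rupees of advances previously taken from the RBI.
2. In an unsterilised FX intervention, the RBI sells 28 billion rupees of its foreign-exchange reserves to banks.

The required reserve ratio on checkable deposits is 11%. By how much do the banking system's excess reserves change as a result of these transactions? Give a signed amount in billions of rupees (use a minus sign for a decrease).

-113 billion

Discount-window repayment 85 billion rupees: reserves −85B, deposits 0.
FX sale 28 billion rupees: reserves −28B, deposits 0.
Totals: Δreserves = −113B, Δdeposits = 0.
Δrequired reserves = 11% × 0 = 0.
Δexcess reserves = Δreserves − Δrequired = −113B − (0) = -113 billion.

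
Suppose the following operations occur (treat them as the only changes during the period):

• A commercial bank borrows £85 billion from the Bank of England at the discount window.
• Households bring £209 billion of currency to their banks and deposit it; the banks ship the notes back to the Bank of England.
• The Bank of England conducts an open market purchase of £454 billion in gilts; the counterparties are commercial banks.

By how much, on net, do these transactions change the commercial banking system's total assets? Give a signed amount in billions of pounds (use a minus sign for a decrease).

Discount-window loan £85 billion: bank balance sheets expand → +£85B.
Currency deposit £209 billion: bank balance sheets expand → +£209B.
OMO purchase (from banks) £454 billion: just an asset swap on bank balance sheets → 0.
Net: 85 + 209 + 0 = +£294 billion.

+£294 billion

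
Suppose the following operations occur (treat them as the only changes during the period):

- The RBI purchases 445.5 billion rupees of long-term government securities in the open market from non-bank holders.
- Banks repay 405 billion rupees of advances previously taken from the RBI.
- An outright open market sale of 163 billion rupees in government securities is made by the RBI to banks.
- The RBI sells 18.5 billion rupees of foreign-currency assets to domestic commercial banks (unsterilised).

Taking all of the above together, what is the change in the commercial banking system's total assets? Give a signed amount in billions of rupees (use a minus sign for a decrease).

+40.5 billion

RBI balance sheet:
  Assets:      Securities +282.5B, Loans to banks −405B, Foreign assets −18.5B
  Liabilities: Bank reserves −141B
Commercial banking system:
  Assets:      Reserves at CB −141B, Securities +163B, Foreign assets +18.5B
  Liabilities: Checkable deposits +445.5B, Borrowings from CB −405B
Change in total bank assets = +40.5 billion.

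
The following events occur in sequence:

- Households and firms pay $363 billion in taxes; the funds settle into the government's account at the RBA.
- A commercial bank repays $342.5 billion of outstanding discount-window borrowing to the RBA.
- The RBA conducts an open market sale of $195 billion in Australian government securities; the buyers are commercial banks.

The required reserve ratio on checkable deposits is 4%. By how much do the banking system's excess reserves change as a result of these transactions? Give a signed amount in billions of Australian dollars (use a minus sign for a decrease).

Government account inflow $363 billion: reserves −$363B, deposits −$363B.
Discount-window repayment $342.5 billion: reserves −$342.5B, deposits 0.
OMO sale (to banks) $195 billion: reserves −$195B, deposits 0.
Totals: Δreserves = −$900.5B, Δdeposits = −$363B.
Δrequired reserves = 4% × −$363B = −$14.52B.
Δexcess reserves = Δreserves − Δrequired = −$900.5B − (−$14.52B) = -$885.98 billion.

-$885.98 billion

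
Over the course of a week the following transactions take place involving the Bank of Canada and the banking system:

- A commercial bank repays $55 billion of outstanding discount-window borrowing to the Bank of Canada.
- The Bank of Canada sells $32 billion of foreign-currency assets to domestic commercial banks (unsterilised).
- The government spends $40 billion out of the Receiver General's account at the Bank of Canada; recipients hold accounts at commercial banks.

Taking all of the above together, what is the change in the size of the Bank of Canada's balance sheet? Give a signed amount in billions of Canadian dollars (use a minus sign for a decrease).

-$87 billion

Bank of Canada balance sheet:
  Assets:      Loans to banks −$55B, Foreign assets −$32B
  Liabilities: Bank reserves −$47B, Government deposits −$40B
Change in total Bank of Canada assets = -$87 billion.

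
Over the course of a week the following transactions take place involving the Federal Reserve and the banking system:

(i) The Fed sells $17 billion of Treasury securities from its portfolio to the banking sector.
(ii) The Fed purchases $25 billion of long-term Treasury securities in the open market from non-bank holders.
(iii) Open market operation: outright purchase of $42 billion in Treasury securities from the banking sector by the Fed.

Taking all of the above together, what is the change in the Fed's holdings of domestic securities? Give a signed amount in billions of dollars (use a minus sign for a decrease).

+$50 billion

Fed balance sheet:
  Assets:      Securities +$50B
  Liabilities: Bank reserves +$50B
So the change in the Fed's holdings of domestic securities is +$50 billion.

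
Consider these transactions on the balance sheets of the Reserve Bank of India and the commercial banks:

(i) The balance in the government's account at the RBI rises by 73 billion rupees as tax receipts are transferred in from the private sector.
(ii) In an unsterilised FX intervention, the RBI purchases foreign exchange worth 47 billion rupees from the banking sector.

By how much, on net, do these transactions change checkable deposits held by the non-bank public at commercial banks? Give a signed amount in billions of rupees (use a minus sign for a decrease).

-73 billion

Government account inflow 73 billion rupees: non-bank counterparties' bank balances fall → −73B.
FX purchase 47 billion rupees: the counterparty is a bank, so public deposits are unchanged → 0.
Net: −73 + 0 = -73 billion.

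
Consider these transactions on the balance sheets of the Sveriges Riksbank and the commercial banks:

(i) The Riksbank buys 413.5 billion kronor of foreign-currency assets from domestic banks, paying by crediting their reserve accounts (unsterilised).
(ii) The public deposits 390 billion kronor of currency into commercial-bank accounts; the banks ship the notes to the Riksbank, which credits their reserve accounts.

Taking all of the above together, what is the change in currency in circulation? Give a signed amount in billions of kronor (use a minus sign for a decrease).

-390 billion

Riksbank balance sheet:
  Assets:      Foreign assets +413.5B
  Liabilities: Bank reserves +803.5B, Currency in circulation −390B
Commercial banking system:
  Assets:      Reserves at CB +803.5B, Foreign assets −413.5B
  Liabilities: Checkable deposits +390B
So the change in currency in circulation is -390 billion.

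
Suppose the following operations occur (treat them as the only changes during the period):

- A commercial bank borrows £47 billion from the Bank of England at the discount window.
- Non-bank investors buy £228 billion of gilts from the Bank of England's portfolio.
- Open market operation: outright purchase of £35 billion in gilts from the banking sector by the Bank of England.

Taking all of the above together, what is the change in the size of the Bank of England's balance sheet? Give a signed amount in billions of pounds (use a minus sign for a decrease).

Discount-window loan £47 billion: a Bank of England asset is acquired → +£47B.
Asset sale (to non-banks) £228 billion: a Bank of England asset is shed → −£228B.
OMO purchase (from banks) £35 billion: a Bank of England asset is acquired → +£35B.
Net: 47 − 228 + 35 = -£146 billion.

-£146 billion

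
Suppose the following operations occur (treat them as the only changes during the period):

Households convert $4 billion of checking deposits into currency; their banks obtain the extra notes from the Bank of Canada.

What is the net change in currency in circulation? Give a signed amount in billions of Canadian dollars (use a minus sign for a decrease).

Currency withdrawal $4 billion: notes leave the central bank → +$4B.

+$4 billion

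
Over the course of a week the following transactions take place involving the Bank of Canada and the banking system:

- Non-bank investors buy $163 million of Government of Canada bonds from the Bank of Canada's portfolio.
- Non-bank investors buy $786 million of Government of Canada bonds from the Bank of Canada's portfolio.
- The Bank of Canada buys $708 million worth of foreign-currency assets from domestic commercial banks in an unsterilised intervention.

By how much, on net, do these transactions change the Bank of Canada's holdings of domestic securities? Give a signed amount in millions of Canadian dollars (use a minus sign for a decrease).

-$949 million

Asset sale (to non-banks) $163 million: securities removed from the Bank of Canada's portfolio → −$163M.
Asset sale (to non-banks) $786 million: securities removed from the Bank of Canada's portfolio → −$786M.
FX purchase $708 million: the Bank of Canada's securities portfolio is untouched → 0.
Net: −163 − 786 + 0 = -$949 million.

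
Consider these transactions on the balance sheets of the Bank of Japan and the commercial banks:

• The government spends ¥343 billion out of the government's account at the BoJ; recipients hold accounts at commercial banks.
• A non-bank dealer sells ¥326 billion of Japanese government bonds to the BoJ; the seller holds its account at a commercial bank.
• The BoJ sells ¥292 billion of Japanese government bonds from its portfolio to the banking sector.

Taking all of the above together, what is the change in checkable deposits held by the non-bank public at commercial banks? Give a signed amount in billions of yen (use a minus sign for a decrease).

+¥669 billion

BoJ balance sheet:
  Assets:      Securities +¥34B
  Liabilities: Bank reserves +¥377B, Government deposits −¥343B
Commercial banking system:
  Assets:      Reserves at CB +¥377B, Securities +¥292B
  Liabilities: Checkable deposits +¥669B
So the change in checkable deposits held by the non-bank public at commercial banks is +¥669 billion.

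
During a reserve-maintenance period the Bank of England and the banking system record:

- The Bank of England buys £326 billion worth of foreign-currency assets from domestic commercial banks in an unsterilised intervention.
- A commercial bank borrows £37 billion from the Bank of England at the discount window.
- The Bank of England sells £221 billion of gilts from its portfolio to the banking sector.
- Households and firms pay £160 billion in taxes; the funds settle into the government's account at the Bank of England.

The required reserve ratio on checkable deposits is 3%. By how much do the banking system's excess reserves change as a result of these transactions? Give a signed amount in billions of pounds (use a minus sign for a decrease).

-£13.2 billion

FX purchase £326 billion: reserves +£326B, deposits 0.
Discount-window loan £37 billion: reserves +£37B, deposits 0.
OMO sale (to banks) £221 billion: reserves −£221B, deposits 0.
Government account inflow £160 billion: reserves −£160B, deposits −£160B.
Totals: Δreserves = −£18B, Δdeposits = −£160B.
Δrequired reserves = 3% × −£160B = −£4.8B.
Δexcess reserves = Δreserves − Δrequired = −£18B − (−£4.8B) = -£13.2 billion.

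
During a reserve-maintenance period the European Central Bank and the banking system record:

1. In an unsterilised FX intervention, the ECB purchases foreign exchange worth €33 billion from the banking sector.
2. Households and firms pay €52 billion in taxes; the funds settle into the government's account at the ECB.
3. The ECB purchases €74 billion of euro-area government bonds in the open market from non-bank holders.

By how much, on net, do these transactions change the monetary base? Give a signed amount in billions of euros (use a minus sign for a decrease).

+€55 billion

FX purchase €33 billion: ECB balance sheet expands → +€33B.
Government account inflow €52 billion: reserves shift to a non-base liability → −€52B.
Asset purchase (from non-banks) €74 billion: ECB balance sheet expands → +€74B.
Net: 33 − 52 + 74 = +€55 billion.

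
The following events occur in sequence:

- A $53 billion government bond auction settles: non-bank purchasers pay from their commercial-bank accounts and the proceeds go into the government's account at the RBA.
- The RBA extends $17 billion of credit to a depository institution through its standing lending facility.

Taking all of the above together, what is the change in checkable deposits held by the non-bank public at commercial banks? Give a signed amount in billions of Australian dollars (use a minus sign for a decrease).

RBA balance sheet:
  Assets:      Loans to banks +$17B
  Liabilities: Bank reserves −$36B, Government deposits +$53B
Commercial banking system:
  Assets:      Reserves at CB −$36B
  Liabilities: Checkable deposits −$53B, Borrowings from CB +$17B
So the change in checkable deposits held by the non-bank public at commercial banks is -$53 billion.

-$53 billion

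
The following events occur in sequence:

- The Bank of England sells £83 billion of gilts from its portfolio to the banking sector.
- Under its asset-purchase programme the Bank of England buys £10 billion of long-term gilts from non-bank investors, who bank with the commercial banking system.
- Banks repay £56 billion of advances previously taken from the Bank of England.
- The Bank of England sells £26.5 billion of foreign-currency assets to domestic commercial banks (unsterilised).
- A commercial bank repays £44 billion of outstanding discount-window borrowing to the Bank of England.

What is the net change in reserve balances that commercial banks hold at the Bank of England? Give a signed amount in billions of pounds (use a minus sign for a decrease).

OMO sale (to banks) £83 billion: the buying banks pay out of their reserve balances → −£83B.
Asset purchase (from non-banks) £10 billion: the Bank of England pays by crediting reserve accounts → +£10B.
Discount-window repayment £56 billion: repayment is debited from reserves → −£56B.
FX sale £26.5 billion: the buying banks pay out of their reserve balances → −£26.5B.
Discount-window repayment £44 billion: repayment is debited from reserves → −£44B.
Net: −83 + 10 − 56 − 26.5 − 44 = -£199.5 billion.

-£199.5 billion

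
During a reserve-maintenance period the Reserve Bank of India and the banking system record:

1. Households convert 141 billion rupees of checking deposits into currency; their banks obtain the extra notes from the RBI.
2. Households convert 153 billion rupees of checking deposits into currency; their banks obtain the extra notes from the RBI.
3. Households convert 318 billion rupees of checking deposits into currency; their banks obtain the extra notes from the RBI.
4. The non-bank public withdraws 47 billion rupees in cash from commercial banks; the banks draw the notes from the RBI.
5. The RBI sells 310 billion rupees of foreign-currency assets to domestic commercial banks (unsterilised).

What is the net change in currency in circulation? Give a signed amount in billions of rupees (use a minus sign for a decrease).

Currency withdrawal 141 billion rupees: notes leave the central bank → +141B.
Currency withdrawal 153 billion rupees: notes leave the central bank → +153B.
Currency withdrawal 318 billion rupees: notes leave the central bank → +318B.
Currency withdrawal 47 billion rupees: notes leave the central bank → +47B.
FX sale 310 billion rupees: no currency enters or leaves circulation → 0.
Net: 141 + 153 + 318 + 47 + 0 = +659 billion.

+659 billion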